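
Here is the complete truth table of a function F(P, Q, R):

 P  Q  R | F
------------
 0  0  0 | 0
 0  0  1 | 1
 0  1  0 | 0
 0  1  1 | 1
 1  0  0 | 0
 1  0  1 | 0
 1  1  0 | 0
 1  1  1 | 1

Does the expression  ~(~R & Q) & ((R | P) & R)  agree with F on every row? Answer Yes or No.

No

Test each input against both F and the formula:
  P=0, Q=0, R=0: formula gives 0, F = 0 ✓
  P=0, Q=0, R=1: formula gives 1, F = 1 ✓
  P=0, Q=1, R=0: formula gives 0, F = 0 ✓
  P=0, Q=1, R=1: formula gives 1, F = 1 ✓
  P=1, Q=0, R=0: formula gives 0, F = 0 ✓
  P=1, Q=0, R=1: formula gives 1, but F = 0 ✗
Row (1,0,1) is a counterexample, so the formula is not equivalent to F.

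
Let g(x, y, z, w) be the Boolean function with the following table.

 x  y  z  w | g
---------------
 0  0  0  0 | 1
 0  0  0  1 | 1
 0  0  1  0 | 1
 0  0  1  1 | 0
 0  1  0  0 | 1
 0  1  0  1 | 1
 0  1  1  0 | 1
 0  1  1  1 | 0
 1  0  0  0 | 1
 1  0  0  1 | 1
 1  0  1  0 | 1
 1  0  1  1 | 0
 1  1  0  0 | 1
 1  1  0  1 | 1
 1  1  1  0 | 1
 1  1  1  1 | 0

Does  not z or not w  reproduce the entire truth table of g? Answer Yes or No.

Test each input against both g and the formula:
  x=0, y=0, z=0, w=0: formula gives 1, g = 1 ✓
  x=0, y=0, z=0, w=1: formula gives 1, g = 1 ✓
  x=0, y=0, z=1, w=0: formula gives 1, g = 1 ✓
  x=0, y=0, z=1, w=1: formula gives 0, g = 0 ✓
  …and likewise for the remaining 12 rows.
All 16 rows match — the expression computes g exactly.

Yes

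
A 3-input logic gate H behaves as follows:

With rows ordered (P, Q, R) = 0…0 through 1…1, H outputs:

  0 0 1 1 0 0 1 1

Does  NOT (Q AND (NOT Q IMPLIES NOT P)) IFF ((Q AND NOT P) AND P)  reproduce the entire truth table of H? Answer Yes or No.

Evaluate NOT (Q AND (NOT Q IMPLIES NOT P)) IFF ((Q AND NOT P) AND P) on each row and compare to H:
  P=0, Q=0, R=0: formula gives 0, H = 0 ✓
  P=0, Q=0, R=1: formula gives 0, H = 0 ✓
  P=0, Q=1, R=0: formula gives 1, H = 1 ✓
  P=0, Q=1, R=1: formula gives 1, H = 1 ✓
  P=1, Q=0, R=0: formula gives 0, H = 0 ✓
  …and likewise for the remaining 3 rows.
All 8 rows match — the expression computes H exactly.

Yes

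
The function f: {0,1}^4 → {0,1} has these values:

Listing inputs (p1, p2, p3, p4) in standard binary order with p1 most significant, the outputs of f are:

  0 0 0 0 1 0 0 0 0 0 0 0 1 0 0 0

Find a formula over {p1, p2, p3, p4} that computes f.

Collect the rows where f=1 — (0,1,0,0), (1,1,0,0) — and write one minterm per row: ¬p1·p2·¬p3·¬p4, p1·p2·¬p3·¬p4. Their union (logical OR) reproduces the table exactly.

f(p1, p2, p3, p4) = (((¬p1 ∧ p2) ∧ ¬p3) ∧ ¬p4) ∨ (((p1 ∧ p2) ∧ ¬p3) ∧ ¬p4)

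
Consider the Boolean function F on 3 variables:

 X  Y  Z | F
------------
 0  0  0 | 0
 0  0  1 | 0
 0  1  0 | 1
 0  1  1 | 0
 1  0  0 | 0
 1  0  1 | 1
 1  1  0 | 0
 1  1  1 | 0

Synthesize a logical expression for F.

F(X, Y, Z) = ((NOT X AND Y) AND NOT Z) OR ((X AND NOT Y) AND Z)

The 1-rows are (0,1,0), (1,0,1). Each contributes one minterm — ¬X·Y·¬Z; X·¬Y·Z — and their disjunction is a sum-of-products form of F.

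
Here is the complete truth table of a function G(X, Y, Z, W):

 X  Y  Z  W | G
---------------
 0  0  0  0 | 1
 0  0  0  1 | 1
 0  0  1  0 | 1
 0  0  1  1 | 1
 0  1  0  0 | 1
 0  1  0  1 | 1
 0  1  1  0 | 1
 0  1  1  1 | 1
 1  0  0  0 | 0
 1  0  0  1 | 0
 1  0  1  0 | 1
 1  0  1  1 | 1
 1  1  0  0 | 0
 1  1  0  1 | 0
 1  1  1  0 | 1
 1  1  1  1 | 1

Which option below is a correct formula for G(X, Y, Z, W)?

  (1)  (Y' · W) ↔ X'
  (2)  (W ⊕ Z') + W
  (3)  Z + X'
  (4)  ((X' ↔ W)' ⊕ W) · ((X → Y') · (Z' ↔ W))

(1) fails at (0,0,0,0): the formula yields 0, G is 1.
(2) fails at (0,0,1,0): the formula yields 0, G is 1.
(4) fails at (0,0,0,0): the formula yields 0, G is 1.
Only (3) survives; checking it on all 16 rows confirms it matches G.

3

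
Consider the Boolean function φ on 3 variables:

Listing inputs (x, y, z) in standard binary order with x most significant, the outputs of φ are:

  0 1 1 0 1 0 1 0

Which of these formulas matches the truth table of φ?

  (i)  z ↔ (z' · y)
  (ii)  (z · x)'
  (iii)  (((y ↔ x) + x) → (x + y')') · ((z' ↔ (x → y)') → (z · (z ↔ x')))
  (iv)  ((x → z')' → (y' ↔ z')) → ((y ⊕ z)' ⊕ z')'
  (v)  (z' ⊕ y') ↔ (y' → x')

(i) fails at (0,0,0): the formula yields 1, φ is 0.
(ii) fails at (0,0,0): the formula yields 1, φ is 0.
(iii) fails at (0,0,1): the formula yields 0, φ is 1.
(iv) fails at (0,0,0): the formula yields 1, φ is 0.
Only (v) survives; checking it on all 8 rows confirms it matches φ.

v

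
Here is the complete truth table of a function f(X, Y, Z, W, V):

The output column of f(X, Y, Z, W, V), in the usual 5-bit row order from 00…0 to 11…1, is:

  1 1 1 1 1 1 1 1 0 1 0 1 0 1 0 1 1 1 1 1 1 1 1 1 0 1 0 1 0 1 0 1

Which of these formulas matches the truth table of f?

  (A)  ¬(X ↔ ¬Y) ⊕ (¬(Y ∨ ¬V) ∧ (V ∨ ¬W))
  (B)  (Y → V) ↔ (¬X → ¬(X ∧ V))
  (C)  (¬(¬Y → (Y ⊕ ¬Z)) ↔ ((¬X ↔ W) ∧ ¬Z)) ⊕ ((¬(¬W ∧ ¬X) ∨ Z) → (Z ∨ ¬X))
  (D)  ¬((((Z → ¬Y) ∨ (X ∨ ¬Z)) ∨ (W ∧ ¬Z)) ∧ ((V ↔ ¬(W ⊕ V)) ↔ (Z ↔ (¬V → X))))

B

(A) fails at (0,0,0,0,1): the formula yields 0, f is 1.
(C) fails at (0,0,0,0,0): the formula yields 0, f is 1.
(D) fails at (0,0,0,0,1): the formula yields 0, f is 1.
That leaves (B). Evaluating it on every row reproduces the table of f exactly.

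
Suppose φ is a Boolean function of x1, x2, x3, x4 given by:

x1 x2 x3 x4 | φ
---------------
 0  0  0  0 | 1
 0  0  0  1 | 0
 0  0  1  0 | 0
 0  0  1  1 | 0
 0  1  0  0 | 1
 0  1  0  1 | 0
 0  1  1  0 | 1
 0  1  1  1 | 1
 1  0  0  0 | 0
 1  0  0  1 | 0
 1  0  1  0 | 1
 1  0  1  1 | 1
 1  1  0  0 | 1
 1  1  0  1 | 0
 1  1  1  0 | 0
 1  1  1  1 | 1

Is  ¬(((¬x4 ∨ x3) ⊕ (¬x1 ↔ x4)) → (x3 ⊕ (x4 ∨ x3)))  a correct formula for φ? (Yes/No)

No

Check the formula against φ row by row:
  x1=0, x2=0, x3=0, x4=0: formula gives 1, φ = 1 ✓
  x1=0, x2=0, x3=0, x4=1: formula gives 0, φ = 0 ✓
  x1=0, x2=0, x3=1, x4=0: formula gives 1, but φ = 0 ✗
A single disagreement suffices: at (0,0,1,0) they differ, so the formula does not compute φ.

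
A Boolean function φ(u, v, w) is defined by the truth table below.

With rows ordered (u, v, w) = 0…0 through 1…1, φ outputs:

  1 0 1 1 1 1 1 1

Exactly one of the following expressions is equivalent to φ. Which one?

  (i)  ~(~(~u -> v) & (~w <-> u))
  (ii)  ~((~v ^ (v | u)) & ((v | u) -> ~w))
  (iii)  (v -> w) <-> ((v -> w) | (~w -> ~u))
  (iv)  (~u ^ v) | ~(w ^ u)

(ii) fails at (0,0,0): the formula yields 0, φ is 1.
(iii) fails at (0,0,1): the formula yields 1, φ is 0.
(iv) fails at (0,0,1): the formula yields 1, φ is 0.
Only (i) survives; checking it on all 8 rows confirms it matches φ.

i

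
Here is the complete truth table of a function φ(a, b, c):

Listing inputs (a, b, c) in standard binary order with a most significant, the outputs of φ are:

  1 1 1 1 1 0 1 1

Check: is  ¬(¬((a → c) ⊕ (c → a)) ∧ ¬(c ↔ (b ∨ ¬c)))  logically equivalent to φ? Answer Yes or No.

Evaluate ¬(¬((a → c) ⊕ (c → a)) ∧ ¬(c ↔ (b ∨ ¬c))) on each row and compare to φ:
  a=0, b=0, c=0: formula gives 0, but φ = 1 ✗
Since they disagree at (0,0,0), the expression is not a correct formula for φ.

No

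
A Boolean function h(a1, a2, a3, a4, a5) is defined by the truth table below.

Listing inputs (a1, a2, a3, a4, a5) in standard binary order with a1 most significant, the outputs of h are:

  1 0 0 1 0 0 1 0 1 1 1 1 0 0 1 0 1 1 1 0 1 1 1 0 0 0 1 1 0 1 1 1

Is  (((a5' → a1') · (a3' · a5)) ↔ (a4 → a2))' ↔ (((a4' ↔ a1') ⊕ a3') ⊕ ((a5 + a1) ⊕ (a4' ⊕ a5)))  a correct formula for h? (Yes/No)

Test each input against both h and the formula:
  a1=0, a2=0, a3=0, a4=0, a5=0: formula gives 1, h = 1 ✓
  a1=0, a2=0, a3=0, a4=0, a5=1: formula gives 0, h = 0 ✓
  a1=0, a2=0, a3=0, a4=1, a5=0: formula gives 0, h = 0 ✓
  a1=0, a2=0, a3=0, a4=1, a5=1: formula gives 1, h = 1 ✓
  …
  a1=0, a2=0, a3=1, a4=1, a5=1: formula gives 1, but h = 0 ✗
Since they disagree at (0,0,1,1,1), the expression is not a correct formula for h.

No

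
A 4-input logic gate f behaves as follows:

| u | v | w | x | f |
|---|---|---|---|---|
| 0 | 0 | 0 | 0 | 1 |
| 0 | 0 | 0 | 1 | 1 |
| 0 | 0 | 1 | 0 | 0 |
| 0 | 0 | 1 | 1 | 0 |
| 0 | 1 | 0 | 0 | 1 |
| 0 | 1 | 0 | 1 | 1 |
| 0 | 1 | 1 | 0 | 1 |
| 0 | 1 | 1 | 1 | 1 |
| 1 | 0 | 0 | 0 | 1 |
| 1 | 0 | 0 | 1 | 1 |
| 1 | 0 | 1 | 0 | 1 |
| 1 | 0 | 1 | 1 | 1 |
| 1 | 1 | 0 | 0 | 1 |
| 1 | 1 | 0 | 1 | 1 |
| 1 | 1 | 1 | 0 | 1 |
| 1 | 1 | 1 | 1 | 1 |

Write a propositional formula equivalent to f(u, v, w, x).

f is 0 on only 2 rows — (0,0,1,0), (0,0,1,1). Writing each as a minterm (¬u·¬v·w·¬x, ¬u·¬v·w·x) and OR-ing them characterizes exactly where f=0, so f is the negation of that disjunction.

f(u, v, w, x) = not ((((not u and not v) and w) and not x) or (((not u and not v) and w) and x))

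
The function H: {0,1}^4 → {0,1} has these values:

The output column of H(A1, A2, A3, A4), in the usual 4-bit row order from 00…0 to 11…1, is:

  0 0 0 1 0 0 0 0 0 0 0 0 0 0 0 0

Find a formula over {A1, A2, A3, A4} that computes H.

H is 1 on exactly one input, (0,0,1,1), whose minterm is ¬A1·¬A2·A3·A4. So H is just that conjunction.

H(A1, A2, A3, A4) = ((A1' · A2') · A3) · A4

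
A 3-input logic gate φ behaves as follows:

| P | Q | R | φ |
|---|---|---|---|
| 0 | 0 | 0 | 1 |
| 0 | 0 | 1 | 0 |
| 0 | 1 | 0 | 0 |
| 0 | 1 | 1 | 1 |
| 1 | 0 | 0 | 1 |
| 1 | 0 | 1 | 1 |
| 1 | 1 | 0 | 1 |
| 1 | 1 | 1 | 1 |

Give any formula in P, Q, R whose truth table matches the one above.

The 0-rows are (0,0,1), (0,1,0). Take each as a conjunction (¬P·¬Q·R, ¬P·Q·¬R), form their disjunction, and complement — that gives a formula that is 1 everywhere φ is.

φ(P, Q, R) = not (((not P and not Q) and R) or ((not P and Q) and not R))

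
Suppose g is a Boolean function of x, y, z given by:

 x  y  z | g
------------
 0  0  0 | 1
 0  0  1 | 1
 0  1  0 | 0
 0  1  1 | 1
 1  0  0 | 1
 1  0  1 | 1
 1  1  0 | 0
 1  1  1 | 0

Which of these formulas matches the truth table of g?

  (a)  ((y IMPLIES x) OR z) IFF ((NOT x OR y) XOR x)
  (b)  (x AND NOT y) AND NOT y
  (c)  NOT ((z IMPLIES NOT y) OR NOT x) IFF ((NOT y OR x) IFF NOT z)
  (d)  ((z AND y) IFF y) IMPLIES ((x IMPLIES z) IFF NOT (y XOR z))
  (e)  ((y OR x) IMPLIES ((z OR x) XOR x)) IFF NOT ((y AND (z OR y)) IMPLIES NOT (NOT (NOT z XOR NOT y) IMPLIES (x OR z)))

a

(b) fails at (0,0,0): the formula yields 0, g is 1.
(c) fails at (0,0,0): the formula yields 0, g is 1.
(d) fails at (0,0,1): the formula yields 0, g is 1.
(e) fails at (0,0,0): the formula yields 0, g is 1.
Only (a) survives; checking it on all 8 rows confirms it matches g.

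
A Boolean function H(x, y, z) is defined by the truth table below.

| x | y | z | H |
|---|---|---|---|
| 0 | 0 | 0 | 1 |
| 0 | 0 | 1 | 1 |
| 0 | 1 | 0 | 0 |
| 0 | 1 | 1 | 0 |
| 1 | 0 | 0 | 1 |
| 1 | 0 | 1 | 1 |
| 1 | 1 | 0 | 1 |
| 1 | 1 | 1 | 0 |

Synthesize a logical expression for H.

H(x, y, z) = ¬((((¬x ∧ y) ∧ ¬z) ∨ ((¬x ∧ y) ∧ z)) ∨ ((x ∧ y) ∧ z))

There are just 3 zero rows: (0,1,0), (0,1,1), (1,1,1). Their minterms are ¬x·y·¬z, ¬x·y·z, x·y·z; the OR of those covers precisely the 0-outputs, and negating it yields H.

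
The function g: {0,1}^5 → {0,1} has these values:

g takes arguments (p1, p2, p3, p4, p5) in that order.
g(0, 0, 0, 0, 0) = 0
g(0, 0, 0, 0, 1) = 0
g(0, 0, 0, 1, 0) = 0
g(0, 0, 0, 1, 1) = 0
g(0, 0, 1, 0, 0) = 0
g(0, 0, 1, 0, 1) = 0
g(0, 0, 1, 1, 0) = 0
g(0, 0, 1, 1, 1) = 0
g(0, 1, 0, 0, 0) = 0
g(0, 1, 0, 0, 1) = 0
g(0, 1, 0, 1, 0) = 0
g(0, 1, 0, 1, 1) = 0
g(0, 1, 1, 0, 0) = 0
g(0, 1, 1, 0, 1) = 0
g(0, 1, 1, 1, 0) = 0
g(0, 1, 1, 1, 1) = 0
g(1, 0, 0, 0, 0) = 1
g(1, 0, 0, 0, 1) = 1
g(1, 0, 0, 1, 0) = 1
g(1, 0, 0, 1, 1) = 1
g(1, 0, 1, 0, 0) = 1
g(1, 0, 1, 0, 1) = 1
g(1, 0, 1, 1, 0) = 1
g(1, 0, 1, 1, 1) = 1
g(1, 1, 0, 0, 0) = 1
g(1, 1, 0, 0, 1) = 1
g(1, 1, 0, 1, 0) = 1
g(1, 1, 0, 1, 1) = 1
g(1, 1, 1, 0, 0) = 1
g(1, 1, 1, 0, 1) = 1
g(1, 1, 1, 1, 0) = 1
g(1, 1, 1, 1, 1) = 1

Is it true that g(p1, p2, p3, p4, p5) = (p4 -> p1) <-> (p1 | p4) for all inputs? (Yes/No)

Test each input against both g and the formula:
  p1=0, p2=0, p3=0, p4=0, p5=0: formula gives 0, g = 0 ✓
  p1=0, p2=0, p3=0, p4=0, p5=1: formula gives 0, g = 0 ✓
  p1=0, p2=0, p3=0, p4=1, p5=0: formula gives 0, g = 0 ✓
  p1=0, p2=0, p3=0, p4=1, p5=1: formula gives 0, g = 0 ✓
  …and likewise for the remaining 28 rows.
All 32 rows match — the expression computes g exactly.

Yes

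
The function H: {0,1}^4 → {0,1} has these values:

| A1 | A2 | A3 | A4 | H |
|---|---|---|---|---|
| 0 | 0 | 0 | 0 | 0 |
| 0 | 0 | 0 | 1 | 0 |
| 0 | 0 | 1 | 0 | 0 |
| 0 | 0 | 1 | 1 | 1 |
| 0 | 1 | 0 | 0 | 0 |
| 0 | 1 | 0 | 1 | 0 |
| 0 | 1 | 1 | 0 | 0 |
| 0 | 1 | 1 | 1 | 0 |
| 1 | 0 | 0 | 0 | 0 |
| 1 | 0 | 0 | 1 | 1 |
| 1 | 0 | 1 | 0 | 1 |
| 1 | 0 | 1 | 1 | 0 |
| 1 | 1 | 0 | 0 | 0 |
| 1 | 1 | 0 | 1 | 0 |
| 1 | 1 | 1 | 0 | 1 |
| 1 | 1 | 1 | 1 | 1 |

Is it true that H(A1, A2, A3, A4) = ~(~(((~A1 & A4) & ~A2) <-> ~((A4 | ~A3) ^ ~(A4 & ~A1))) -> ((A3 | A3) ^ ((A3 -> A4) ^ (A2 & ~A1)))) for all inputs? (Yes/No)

Evaluate ~(~(((~A1 & A4) & ~A2) <-> ~((A4 | ~A3) ^ ~(A4 & ~A1))) -> ((A3 | A3) ^ ((A3 -> A4) ^ (A2 & ~A1)))) on each row and compare to H:
  A1=0, A2=0, A3=0, A4=0: formula gives 0, H = 0 ✓
  A1=0, A2=0, A3=0, A4=1: formula gives 0, H = 0 ✓
  A1=0, A2=0, A3=1, A4=0: formula gives 0, H = 0 ✓
  A1=0, A2=0, A3=1, A4=1: formula gives 1, H = 1 ✓
  A1=0, A2=1, A3=0, A4=0: formula gives 1, but H = 0 ✗
A single disagreement suffices: at (0,1,0,0) they differ, so the formula does not compute H.

No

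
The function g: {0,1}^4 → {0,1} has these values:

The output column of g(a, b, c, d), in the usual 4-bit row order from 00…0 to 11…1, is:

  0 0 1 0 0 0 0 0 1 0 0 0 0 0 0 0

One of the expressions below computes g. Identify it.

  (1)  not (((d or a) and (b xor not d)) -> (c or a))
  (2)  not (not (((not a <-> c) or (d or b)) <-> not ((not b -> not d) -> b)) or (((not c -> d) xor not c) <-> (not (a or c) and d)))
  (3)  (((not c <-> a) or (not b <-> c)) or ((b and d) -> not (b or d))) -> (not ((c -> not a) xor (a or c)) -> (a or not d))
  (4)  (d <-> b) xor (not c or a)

2

(1): at (0,0,1,0) it gives 0, but g = 1 — eliminated.
(3): at (0,0,0,0) it gives 1, but g = 0 — eliminated.
(4): at (0,0,0,1) it gives 1, but g = 0 — eliminated.
Only (2) survives; checking it on all 16 rows confirms it matches g.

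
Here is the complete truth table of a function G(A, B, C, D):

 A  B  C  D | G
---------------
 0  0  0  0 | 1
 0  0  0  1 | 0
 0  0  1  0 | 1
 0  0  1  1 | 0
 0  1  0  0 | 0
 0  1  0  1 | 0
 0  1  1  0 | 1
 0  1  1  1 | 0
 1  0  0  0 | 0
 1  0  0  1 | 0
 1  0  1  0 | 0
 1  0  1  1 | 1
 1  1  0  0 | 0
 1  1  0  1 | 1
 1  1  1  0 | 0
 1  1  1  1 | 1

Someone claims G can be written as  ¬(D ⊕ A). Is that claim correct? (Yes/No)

Test each input against both G and the formula:
  A=0, B=0, C=0, D=0: formula gives 1, G = 1 ✓
  A=0, B=0, C=0, D=1: formula gives 0, G = 0 ✓
  A=0, B=0, C=1, D=0: formula gives 1, G = 1 ✓
  A=0, B=0, C=1, D=1: formula gives 0, G = 0 ✓
  A=0, B=1, C=0, D=0: formula gives 1, but G = 0 ✗
A single disagreement suffices: at (0,1,0,0) they differ, so the formula does not compute G.

No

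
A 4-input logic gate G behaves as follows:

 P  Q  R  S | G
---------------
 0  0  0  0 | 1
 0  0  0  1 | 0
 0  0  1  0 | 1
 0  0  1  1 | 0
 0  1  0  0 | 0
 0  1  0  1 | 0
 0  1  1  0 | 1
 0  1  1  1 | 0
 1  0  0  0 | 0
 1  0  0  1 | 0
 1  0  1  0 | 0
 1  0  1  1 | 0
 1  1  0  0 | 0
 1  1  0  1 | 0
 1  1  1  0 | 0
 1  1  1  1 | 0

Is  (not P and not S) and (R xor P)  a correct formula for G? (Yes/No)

No

Check the formula against G row by row:
  P=0, Q=0, R=0, S=0: formula gives 0, but G = 1 ✗
A single disagreement suffices: at (0,0,0,0) they differ, so the formula does not compute G.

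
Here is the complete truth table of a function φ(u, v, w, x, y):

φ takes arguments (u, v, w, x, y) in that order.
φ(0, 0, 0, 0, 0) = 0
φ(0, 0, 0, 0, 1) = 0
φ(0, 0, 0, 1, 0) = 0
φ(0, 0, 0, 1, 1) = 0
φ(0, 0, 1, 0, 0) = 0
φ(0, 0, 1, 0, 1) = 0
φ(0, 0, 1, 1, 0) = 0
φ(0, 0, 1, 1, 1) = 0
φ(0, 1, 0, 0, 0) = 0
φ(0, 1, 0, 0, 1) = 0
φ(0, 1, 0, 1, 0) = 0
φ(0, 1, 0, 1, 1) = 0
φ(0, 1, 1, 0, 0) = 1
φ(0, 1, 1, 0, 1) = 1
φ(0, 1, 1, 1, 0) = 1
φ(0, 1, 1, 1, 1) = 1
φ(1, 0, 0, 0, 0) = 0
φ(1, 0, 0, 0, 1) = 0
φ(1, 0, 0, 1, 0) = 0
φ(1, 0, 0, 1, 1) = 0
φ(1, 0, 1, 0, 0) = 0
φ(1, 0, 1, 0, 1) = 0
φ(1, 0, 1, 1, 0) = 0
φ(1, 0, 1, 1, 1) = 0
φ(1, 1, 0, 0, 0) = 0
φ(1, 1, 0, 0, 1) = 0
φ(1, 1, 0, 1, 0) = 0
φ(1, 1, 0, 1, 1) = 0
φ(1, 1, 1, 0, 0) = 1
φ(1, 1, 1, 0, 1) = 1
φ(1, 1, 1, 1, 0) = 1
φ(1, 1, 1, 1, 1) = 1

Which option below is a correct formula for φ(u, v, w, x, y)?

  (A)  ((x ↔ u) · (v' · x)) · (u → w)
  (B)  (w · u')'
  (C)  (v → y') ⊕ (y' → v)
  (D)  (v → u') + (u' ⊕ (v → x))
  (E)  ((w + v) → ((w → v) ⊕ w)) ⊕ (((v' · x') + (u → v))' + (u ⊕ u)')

E

(A) fails at (0,1,1,0,0): the formula yields 0, φ is 1.
(B) fails at (0,0,0,0,0): the formula yields 1, φ is 0.
(C) fails at (0,0,0,0,0): the formula yields 1, φ is 0.
(D) fails at (0,0,0,0,0): the formula yields 1, φ is 0.
(E) is the remaining candidate, and it agrees with φ on all 32 inputs.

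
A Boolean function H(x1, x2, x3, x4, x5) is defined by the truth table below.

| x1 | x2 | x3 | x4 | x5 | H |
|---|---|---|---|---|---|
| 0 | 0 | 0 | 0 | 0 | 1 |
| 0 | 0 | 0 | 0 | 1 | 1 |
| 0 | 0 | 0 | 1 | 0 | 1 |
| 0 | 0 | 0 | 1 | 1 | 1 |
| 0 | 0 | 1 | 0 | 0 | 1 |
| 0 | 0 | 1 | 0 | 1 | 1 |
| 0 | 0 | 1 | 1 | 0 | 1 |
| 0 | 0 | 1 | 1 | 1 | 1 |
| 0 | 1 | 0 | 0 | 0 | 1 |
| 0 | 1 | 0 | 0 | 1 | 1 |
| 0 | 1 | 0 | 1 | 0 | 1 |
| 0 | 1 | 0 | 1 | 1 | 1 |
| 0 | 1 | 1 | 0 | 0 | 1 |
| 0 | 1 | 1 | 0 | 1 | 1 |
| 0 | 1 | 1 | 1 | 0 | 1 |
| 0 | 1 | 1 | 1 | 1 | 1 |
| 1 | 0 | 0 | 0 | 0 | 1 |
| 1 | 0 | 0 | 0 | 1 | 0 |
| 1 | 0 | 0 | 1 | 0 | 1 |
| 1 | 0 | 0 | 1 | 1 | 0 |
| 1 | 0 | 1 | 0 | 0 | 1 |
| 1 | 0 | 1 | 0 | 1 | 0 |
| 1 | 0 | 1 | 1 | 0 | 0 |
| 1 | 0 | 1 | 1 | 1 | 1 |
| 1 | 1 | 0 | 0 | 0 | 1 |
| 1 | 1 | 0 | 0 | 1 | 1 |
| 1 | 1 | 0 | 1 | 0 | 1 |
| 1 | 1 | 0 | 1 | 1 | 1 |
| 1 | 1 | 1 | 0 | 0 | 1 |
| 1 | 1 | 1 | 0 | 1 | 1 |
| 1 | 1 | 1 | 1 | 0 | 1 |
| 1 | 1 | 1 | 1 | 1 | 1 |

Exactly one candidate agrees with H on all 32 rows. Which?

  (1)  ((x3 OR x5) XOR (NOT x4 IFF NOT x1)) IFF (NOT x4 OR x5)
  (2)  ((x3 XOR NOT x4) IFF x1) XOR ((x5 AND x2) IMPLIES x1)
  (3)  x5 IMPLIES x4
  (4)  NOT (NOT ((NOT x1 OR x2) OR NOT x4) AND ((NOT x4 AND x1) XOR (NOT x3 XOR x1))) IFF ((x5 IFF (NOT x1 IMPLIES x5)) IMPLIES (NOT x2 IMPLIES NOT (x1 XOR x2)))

(1) fails at (0,0,0,0,1): the formula yields 0, H is 1.
(2) fails at (0,0,0,1,0): the formula yields 0, H is 1.
(3) fails at (0,0,0,0,1): the formula yields 0, H is 1.
That leaves (4). Evaluating it on every row reproduces the table of H exactly.

4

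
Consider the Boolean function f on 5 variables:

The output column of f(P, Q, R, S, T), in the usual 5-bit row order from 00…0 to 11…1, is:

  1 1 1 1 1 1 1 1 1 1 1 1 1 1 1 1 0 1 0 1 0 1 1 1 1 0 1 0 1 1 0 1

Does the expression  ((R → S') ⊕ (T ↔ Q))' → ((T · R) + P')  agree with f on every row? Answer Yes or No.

Yes

Test each input against both f and the formula:
  P=0, Q=0, R=0, S=0, T=0: formula gives 1, f = 1 ✓
  P=0, Q=0, R=0, S=0, T=1: formula gives 1, f = 1 ✓
  P=0, Q=0, R=0, S=1, T=0: formula gives 1, f = 1 ✓
  P=0, Q=0, R=0, S=1, T=1: formula gives 1, f = 1 ✓
  …and likewise for the remaining 28 rows.
Every row agrees, so the formula is equivalent.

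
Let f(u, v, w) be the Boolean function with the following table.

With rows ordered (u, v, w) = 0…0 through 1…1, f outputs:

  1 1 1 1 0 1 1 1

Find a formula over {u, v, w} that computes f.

f is 0 on exactly one input, (1,0,0), whose minterm is u·¬v·¬w. So f is the negation of that single conjunction.

f(u, v, w) = ~((u & ~v) & ~w)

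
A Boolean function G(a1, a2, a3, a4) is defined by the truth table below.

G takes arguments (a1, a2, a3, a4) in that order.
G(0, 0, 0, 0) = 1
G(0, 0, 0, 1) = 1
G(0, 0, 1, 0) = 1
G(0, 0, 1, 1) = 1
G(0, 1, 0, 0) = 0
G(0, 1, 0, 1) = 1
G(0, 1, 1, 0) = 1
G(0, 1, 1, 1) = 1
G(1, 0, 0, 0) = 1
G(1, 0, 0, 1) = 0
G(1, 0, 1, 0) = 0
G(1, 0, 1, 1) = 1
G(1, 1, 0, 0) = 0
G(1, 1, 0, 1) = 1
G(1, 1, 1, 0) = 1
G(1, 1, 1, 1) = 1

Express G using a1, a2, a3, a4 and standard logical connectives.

G(a1, a2, a3, a4) = NOT ((((((NOT a1 AND a2) AND NOT a3) AND NOT a4) OR (((a1 AND NOT a2) AND NOT a3) AND a4)) OR (((a1 AND NOT a2) AND a3) AND NOT a4)) OR (((a1 AND a2) AND NOT a3) AND NOT a4))

The 0-rows are (0,1,0,0), (1,0,0,1), (1,0,1,0), (1,1,0,0). Take each as a conjunction (¬a1·a2·¬a3·¬a4, a1·¬a2·¬a3·a4, a1·¬a2·a3·¬a4, a1·a2·¬a3·¬a4), form their disjunction, and complement — that gives a formula that is 1 everywhere G is.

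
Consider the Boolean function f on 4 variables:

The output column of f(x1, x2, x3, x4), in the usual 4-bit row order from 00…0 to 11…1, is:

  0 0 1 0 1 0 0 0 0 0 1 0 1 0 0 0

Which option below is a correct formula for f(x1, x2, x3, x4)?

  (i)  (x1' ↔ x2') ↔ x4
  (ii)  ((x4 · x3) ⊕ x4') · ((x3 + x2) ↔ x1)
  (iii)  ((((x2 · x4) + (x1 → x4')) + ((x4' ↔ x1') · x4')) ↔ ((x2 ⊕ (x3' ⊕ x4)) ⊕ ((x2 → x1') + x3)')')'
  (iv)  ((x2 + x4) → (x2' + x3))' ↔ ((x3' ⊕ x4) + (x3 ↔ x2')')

(i) disagrees with f on (0,0,0,1) (formula → 1, table → 0); rule it out.
(ii) disagrees with f on (0,0,0,0) (formula → 1, table → 0); rule it out.
(iii) disagrees with f on (0,0,0,0) (formula → 1, table → 0); rule it out.
(iv) is the remaining candidate, and it agrees with f on all 16 inputs.

iv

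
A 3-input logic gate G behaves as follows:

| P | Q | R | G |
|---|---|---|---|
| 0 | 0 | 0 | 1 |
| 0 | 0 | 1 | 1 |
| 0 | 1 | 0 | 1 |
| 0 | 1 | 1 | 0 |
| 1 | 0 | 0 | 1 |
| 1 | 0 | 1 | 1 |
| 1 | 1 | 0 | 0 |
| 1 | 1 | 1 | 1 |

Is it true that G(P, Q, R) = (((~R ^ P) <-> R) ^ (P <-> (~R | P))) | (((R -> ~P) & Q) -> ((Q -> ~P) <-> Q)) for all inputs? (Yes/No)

No

Test each input against both G and the formula:
  P=0, Q=0, R=0: formula gives 1, G = 1 ✓
  P=0, Q=0, R=1: formula gives 1, G = 1 ✓
  P=0, Q=1, R=0: formula gives 1, G = 1 ✓
  P=0, Q=1, R=1: formula gives 1, but G = 0 ✗
A single disagreement suffices: at (0,1,1) they differ, so the formula does not compute G.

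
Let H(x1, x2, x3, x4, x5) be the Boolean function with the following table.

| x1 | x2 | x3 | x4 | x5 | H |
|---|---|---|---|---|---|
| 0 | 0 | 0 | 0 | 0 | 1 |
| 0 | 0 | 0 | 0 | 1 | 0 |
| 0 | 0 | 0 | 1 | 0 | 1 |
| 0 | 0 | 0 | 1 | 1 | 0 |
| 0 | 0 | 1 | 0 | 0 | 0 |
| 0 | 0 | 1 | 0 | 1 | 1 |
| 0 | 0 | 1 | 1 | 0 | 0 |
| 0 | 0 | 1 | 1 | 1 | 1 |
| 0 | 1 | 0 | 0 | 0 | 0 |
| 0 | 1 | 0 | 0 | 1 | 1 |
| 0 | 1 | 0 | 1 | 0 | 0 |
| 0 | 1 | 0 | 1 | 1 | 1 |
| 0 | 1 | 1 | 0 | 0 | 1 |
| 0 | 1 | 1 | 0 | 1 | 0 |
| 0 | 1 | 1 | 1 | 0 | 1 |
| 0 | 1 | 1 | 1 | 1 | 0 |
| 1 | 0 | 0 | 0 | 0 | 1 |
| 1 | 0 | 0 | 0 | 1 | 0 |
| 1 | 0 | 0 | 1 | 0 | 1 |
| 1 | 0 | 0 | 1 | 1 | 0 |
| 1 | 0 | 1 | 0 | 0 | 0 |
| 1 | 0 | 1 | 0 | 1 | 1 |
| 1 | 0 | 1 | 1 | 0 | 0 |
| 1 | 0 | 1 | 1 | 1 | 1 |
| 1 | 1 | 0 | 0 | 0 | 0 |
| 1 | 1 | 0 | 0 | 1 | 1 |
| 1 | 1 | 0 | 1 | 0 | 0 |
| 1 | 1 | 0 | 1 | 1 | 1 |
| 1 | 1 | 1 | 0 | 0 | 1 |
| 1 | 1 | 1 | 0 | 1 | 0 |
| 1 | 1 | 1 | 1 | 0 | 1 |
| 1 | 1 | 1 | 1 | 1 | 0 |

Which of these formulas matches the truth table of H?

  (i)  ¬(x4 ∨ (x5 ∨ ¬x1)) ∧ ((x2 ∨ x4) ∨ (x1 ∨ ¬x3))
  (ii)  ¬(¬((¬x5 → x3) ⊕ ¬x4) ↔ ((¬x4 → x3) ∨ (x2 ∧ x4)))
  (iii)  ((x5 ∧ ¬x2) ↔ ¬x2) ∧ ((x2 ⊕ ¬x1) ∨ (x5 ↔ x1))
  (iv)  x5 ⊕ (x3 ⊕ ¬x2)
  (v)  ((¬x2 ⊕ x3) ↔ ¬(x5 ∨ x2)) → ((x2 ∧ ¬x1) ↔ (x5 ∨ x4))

iv

(i) disagrees with H on (0,0,0,0,0) (formula → 0, table → 1); rule it out.
(ii) disagrees with H on (0,0,0,0,0) (formula → 0, table → 1); rule it out.
(iii) disagrees with H on (0,0,0,0,0) (formula → 0, table → 1); rule it out.
(v) disagrees with H on (0,0,0,0,1) (formula → 1, table → 0); rule it out.
Only (iv) survives; checking it on all 32 rows confirms it matches H.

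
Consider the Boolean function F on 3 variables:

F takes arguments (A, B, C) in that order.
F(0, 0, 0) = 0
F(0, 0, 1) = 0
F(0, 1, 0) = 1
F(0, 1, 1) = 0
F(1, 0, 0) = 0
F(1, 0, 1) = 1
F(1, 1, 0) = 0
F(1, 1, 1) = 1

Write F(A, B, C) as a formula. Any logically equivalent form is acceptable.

F(A, B, C) = (((NOT A AND B) AND NOT C) OR ((A AND NOT B) AND C)) OR ((A AND B) AND C)

F=1 on 3 inputs: (0,1,0), (1,0,1), (1,1,1). Reading each as a conjunction of literals (¬A·B·¬C, A·¬B·C, A·B·C) and taking the OR gives the canonical DNF.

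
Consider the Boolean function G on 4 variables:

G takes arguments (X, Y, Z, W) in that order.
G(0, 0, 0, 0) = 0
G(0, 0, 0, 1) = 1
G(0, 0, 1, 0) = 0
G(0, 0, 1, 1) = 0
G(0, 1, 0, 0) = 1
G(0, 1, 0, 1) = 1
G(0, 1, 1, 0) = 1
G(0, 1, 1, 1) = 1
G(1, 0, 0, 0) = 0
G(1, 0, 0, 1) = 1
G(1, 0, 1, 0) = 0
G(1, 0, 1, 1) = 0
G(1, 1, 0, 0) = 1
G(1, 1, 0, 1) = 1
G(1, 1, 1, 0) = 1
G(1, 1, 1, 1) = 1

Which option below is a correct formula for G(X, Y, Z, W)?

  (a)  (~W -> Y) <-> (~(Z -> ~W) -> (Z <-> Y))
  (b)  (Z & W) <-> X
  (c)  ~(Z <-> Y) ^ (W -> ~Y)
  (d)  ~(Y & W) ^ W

(b): at (0,0,0,0) it gives 1, but G = 0 — eliminated.
(c): at (0,0,0,0) it gives 1, but G = 0 — eliminated.
(d): at (0,0,0,0) it gives 1, but G = 0 — eliminated.
Only (a) survives; checking it on all 16 rows confirms it matches G.

a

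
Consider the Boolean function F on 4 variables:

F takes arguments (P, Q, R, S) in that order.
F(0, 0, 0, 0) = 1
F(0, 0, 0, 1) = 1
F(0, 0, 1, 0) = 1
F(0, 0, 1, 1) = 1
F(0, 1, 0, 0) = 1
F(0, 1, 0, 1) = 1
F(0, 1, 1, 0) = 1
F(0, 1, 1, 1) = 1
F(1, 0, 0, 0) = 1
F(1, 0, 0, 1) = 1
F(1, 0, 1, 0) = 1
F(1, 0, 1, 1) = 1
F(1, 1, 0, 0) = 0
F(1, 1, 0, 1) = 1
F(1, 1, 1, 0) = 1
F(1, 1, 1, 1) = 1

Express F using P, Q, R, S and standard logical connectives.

F(P, Q, R, S) = NOT (((P AND Q) AND NOT R) AND NOT S)

F is 0 on exactly one input, (1,1,0,0), whose minterm is P·Q·¬R·¬S. So F is the negation of that single conjunction.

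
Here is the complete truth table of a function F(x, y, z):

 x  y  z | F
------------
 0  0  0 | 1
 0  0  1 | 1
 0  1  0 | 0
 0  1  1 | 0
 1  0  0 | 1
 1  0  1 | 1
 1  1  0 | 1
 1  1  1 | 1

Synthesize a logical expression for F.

F(x, y, z) = ~(((~x & y) & ~z) | ((~x & y) & z))

The 0-rows are (0,1,0), (0,1,1). Take each as a conjunction (¬x·y·¬z, ¬x·y·z), form their disjunction, and complement — that gives a formula that is 1 everywhere F is.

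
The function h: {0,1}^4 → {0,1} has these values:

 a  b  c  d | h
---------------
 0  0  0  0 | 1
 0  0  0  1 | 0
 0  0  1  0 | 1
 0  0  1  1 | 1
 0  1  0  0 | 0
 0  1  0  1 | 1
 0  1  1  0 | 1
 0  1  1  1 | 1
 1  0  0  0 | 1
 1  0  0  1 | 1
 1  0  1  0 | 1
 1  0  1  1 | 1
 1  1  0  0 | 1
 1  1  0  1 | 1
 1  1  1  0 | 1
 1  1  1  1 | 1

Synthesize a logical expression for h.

h(a, b, c, d) = NOT ((((NOT a AND NOT b) AND NOT c) AND d) OR (((NOT a AND b) AND NOT c) AND NOT d))

The 0-rows are (0,0,0,1), (0,1,0,0). Take each as a conjunction (¬a·¬b·¬c·d, ¬a·b·¬c·¬d), form their disjunction, and complement — that gives a formula that is 1 everywhere h is.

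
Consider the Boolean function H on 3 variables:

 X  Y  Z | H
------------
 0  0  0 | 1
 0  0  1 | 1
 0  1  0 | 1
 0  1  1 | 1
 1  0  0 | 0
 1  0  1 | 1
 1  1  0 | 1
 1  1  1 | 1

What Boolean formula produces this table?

H is 0 on exactly one input, (1,0,0), whose minterm is X·¬Y·¬Z. So H is the negation of that single conjunction.

H(X, Y, Z) = not ((X and not Y) and not Z)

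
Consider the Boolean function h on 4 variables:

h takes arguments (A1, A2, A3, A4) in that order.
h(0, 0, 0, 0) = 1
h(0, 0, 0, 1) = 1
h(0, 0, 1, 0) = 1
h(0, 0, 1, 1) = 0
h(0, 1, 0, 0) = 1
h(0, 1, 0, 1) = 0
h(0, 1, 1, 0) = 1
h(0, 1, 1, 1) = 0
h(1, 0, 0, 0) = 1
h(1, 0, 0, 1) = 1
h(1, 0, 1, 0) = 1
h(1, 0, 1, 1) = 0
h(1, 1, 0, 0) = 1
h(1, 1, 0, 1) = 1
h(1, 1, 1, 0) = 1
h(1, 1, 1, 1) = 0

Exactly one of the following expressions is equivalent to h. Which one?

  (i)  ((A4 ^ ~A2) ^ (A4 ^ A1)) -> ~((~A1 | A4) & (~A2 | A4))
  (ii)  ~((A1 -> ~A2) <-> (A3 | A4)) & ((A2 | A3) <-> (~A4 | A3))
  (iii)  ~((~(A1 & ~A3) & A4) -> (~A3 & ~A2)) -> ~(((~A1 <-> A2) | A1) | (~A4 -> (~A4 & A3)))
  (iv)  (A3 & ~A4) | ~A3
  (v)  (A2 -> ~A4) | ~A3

iii

(i): at (0,0,0,0) it gives 0, but h = 1 — eliminated.
(ii): at (0,0,0,0) it gives 0, but h = 1 — eliminated.
(iv): at (0,1,0,1) it gives 1, but h = 0 — eliminated.
(v): at (0,0,1,1) it gives 1, but h = 0 — eliminated.
Only (iii) survives; checking it on all 16 rows confirms it matches h.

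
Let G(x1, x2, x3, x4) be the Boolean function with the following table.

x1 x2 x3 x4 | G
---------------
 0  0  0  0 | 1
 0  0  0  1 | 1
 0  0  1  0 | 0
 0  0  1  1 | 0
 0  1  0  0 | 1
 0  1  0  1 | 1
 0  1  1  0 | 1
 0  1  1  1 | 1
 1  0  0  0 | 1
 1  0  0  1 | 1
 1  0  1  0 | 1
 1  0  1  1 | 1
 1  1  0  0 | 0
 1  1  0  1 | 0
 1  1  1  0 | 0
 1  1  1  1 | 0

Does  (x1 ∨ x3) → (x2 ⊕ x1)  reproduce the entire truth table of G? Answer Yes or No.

Check the formula against G row by row:
  x1=0, x2=0, x3=0, x4=0: formula gives 1, G = 1 ✓
  x1=0, x2=0, x3=0, x4=1: formula gives 1, G = 1 ✓
  x1=0, x2=0, x3=1, x4=0: formula gives 0, G = 0 ✓
  x1=0, x2=0, x3=1, x4=1: formula gives 0, G = 0 ✓
  … (the remaining 12 rows also agree.)
No disagreement on any input; they are logically equivalent.

Yes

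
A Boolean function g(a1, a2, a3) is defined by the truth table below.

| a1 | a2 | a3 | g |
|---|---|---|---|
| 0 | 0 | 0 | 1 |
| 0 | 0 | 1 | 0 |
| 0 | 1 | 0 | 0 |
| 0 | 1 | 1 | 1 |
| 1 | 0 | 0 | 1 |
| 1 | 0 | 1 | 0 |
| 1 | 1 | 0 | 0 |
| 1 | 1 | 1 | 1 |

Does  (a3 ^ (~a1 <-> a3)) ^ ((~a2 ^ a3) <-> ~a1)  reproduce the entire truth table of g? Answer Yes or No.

Test each input against both g and the formula:
  a1=0, a2=0, a3=0: formula gives 1, g = 1 ✓
  a1=0, a2=0, a3=1: formula gives 0, g = 0 ✓
  a1=0, a2=1, a3=0: formula gives 0, g = 0 ✓
  a1=0, a2=1, a3=1: formula gives 1, g = 1 ✓
  a1=1, a2=0, a3=0: formula gives 1, g = 1 ✓
  … (the remaining 3 rows also agree.)
All 8 rows match — the expression computes g exactly.

Yes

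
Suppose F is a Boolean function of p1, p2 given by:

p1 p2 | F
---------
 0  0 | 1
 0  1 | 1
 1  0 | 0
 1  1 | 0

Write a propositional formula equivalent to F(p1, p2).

F(p1, p2) = NOT p1

The output is the negation of p1.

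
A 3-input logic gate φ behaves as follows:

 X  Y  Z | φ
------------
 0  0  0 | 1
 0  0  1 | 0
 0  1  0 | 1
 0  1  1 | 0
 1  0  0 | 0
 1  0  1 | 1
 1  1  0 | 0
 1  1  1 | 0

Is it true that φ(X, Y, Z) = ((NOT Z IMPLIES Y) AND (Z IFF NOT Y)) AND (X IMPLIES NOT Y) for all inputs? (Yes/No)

Test each input against both φ and the formula:
  X=0, Y=0, Z=0: formula gives 0, but φ = 1 ✗
A single disagreement suffices: at (0,0,0) they differ, so the formula does not compute φ.

No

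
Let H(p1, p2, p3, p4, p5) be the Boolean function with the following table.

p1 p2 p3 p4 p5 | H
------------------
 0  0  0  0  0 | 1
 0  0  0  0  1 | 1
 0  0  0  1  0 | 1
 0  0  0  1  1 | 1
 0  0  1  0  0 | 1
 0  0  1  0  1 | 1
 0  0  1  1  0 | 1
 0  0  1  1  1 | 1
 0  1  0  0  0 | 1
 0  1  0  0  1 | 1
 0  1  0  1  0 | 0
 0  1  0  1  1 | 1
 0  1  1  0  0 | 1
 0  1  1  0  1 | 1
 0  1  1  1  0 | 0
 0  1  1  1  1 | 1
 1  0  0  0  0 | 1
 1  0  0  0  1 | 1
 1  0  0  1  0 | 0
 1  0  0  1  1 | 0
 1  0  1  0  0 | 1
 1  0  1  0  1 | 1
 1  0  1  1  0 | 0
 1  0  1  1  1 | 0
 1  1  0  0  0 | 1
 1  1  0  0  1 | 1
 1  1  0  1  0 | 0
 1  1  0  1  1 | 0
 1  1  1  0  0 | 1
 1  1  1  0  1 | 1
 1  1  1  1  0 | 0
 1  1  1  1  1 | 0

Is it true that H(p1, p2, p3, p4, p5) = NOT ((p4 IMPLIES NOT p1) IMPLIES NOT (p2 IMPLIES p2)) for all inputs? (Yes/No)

No

Evaluate NOT ((p4 IMPLIES NOT p1) IMPLIES NOT (p2 IMPLIES p2)) on each row and compare to H:
  p1=0, p2=0, p3=0, p4=0, p5=0: formula gives 1, H = 1 ✓
  p1=0, p2=0, p3=0, p4=0, p5=1: formula gives 1, H = 1 ✓
  p1=0, p2=0, p3=0, p4=1, p5=0: formula gives 1, H = 1 ✓
  p1=0, p2=0, p3=0, p4=1, p5=1: formula gives 1, H = 1 ✓
  …
  p1=0, p2=1, p3=0, p4=1, p5=0: formula gives 1, but H = 0 ✗
Row (0,1,0,1,0) is a counterexample, so the formula is not equivalent to H.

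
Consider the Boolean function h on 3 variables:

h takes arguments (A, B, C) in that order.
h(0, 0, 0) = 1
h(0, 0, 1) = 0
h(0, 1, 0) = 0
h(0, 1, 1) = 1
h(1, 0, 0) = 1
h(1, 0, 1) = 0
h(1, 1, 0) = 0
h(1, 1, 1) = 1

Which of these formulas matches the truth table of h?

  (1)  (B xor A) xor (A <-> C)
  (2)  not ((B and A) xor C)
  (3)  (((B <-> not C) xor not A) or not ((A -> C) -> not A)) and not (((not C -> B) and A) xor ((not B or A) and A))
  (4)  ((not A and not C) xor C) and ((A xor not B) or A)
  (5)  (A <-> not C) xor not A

(2) fails at (0,1,0): the formula yields 1, h is 0.
(3) fails at (1,0,0): the formula yields 0, h is 1.
(4) fails at (0,0,1): the formula yields 1, h is 0.
(5) fails at (0,1,0): the formula yields 1, h is 0.
(1) is the remaining candidate, and it agrees with h on all 8 inputs.

1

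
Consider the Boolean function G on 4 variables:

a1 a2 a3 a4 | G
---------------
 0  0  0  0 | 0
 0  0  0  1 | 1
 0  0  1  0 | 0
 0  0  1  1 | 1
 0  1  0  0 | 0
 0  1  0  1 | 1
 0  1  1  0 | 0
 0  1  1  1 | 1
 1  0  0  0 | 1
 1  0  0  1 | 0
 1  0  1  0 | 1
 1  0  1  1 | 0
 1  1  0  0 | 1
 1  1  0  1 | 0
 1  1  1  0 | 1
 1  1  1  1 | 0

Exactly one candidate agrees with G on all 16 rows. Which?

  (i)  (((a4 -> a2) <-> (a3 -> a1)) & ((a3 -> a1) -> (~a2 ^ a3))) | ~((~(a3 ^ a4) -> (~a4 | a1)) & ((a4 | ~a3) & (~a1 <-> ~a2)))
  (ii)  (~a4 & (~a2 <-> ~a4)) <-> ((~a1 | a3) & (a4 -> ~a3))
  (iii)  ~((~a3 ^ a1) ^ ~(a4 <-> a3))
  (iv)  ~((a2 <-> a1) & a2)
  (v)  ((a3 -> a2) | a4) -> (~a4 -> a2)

iii

(i) disagrees with G on (0,0,0,0) (formula → 1, table → 0); rule it out.
(ii) disagrees with G on (0,0,0,0) (formula → 1, table → 0); rule it out.
(iv) disagrees with G on (0,0,0,0) (formula → 1, table → 0); rule it out.
(v) disagrees with G on (0,0,1,0) (formula → 1, table → 0); rule it out.
Only (iii) survives; checking it on all 16 rows confirms it matches G.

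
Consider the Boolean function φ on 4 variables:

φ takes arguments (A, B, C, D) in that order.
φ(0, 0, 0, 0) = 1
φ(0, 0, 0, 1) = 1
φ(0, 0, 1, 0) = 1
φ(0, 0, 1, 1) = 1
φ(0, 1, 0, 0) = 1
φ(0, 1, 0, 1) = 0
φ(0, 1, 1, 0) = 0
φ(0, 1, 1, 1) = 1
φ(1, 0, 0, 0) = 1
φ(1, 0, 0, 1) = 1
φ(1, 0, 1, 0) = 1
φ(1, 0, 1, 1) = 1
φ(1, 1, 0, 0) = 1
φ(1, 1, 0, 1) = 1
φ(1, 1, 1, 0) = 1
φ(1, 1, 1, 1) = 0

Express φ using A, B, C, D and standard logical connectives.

φ(A, B, C, D) = (((((A' · B) · C') · D) + (((A' · B) · C) · D')) + (((A · B) · C) · D))'

φ is 0 on only 3 rows — (0,1,0,1), (0,1,1,0), (1,1,1,1). Writing each as a minterm (¬A·B·¬C·D, ¬A·B·C·¬D, A·B·C·D) and OR-ing them characterizes exactly where φ=0, so φ is the negation of that disjunction.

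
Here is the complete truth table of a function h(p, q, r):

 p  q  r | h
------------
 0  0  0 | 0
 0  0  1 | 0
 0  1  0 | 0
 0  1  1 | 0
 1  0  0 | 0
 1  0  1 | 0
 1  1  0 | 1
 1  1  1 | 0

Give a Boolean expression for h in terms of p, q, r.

h(p, q, r) = (p · q) · r'

h is 1 on exactly one input, (1,1,0), whose minterm is p·q·¬r. So h is just that conjunction.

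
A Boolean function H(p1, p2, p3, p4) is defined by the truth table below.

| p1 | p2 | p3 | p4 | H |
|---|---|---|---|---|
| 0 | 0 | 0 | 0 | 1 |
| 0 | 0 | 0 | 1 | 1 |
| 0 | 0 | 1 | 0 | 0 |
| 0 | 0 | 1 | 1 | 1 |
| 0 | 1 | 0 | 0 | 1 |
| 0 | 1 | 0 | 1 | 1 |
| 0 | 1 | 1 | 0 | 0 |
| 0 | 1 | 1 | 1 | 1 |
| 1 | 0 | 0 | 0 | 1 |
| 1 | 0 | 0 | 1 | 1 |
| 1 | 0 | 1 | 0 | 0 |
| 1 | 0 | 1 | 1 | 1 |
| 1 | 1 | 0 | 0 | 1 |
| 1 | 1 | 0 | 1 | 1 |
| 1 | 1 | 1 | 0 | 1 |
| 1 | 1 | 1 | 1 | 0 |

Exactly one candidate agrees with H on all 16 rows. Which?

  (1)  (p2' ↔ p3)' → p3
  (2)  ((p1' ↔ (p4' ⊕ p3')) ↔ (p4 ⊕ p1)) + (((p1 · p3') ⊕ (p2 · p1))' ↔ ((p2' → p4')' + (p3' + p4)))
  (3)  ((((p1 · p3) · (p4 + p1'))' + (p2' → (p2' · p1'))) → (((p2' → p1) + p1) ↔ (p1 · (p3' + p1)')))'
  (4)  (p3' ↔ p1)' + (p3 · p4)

(1): at (0,0,0,0) it gives 0, but H = 1 — eliminated.
(3): at (0,0,0,0) it gives 0, but H = 1 — eliminated.
(4): at (1,0,0,0) it gives 0, but H = 1 — eliminated.
That leaves (2). Evaluating it on every row reproduces the table of H exactly.

2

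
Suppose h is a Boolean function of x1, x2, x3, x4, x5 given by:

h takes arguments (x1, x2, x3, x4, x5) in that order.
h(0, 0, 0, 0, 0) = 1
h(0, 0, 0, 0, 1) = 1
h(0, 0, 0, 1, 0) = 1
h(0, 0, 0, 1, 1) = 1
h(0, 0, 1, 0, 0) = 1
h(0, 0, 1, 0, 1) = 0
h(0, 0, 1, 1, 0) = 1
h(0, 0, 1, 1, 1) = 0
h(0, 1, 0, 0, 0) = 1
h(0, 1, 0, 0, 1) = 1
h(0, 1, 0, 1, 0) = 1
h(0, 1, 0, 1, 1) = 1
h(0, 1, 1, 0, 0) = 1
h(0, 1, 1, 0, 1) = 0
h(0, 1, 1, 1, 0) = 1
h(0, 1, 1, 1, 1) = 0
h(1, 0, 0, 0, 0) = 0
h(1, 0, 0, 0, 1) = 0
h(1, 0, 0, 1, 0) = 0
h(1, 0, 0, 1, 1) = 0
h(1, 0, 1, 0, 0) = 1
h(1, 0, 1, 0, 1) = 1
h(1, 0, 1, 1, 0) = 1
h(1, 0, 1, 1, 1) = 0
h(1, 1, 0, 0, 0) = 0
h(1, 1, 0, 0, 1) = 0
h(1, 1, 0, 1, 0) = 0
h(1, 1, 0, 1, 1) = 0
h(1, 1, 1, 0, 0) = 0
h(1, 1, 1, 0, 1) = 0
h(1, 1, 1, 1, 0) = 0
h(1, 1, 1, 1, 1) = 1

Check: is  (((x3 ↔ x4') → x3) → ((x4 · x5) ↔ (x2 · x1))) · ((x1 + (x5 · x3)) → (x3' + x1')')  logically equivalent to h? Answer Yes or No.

Evaluate (((x3 ↔ x4') → x3) → ((x4 · x5) ↔ (x2 · x1))) · ((x1 + (x5 · x3)) → (x3' + x1')') on each row and compare to h:
  x1=0, x2=0, x3=0, x4=0, x5=0: formula gives 1, h = 1 ✓
  x1=0, x2=0, x3=0, x4=0, x5=1: formula gives 1, h = 1 ✓
  x1=0, x2=0, x3=0, x4=1, x5=0: formula gives 1, h = 1 ✓
  x1=0, x2=0, x3=0, x4=1, x5=1: formula gives 1, h = 1 ✓
  …and likewise for the remaining 28 rows.
No disagreement on any input; they are logically equivalent.

Yes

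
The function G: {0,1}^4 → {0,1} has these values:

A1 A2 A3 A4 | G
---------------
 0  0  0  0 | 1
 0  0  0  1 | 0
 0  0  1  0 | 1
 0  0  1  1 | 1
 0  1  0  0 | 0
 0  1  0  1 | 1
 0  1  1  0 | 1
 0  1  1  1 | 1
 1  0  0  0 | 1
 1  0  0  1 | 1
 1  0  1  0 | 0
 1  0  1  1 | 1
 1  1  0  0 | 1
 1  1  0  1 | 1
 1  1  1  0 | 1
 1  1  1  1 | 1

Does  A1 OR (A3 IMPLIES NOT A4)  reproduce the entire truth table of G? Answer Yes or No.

Evaluate A1 OR (A3 IMPLIES NOT A4) on each row and compare to G:
  A1=0, A2=0, A3=0, A4=0: formula gives 1, G = 1 ✓
  A1=0, A2=0, A3=0, A4=1: formula gives 1, but G = 0 ✗
Row (0,0,0,1) is a counterexample, so the formula is not equivalent to G.

No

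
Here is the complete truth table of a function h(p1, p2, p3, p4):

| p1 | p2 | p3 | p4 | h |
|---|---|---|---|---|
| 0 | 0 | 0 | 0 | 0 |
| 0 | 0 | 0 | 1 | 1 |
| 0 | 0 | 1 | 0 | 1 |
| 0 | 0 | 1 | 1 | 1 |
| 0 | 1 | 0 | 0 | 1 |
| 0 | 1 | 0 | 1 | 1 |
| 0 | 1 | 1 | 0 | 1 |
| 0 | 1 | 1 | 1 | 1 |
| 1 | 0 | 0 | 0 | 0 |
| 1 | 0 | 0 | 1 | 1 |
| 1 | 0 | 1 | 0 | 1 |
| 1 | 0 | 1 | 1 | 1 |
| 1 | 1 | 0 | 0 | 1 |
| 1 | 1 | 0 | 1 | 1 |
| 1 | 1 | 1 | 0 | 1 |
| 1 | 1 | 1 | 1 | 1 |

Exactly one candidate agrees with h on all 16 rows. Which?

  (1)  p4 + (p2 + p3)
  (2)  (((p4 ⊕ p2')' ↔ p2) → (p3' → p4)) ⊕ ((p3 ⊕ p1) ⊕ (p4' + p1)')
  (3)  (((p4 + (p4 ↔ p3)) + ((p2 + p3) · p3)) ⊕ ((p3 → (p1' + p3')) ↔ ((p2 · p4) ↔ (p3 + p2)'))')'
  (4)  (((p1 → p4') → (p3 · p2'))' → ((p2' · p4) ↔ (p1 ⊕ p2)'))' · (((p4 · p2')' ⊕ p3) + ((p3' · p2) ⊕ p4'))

(2): at (0,0,0,1) it gives 0, but h = 1 — eliminated.
(3): at (0,0,0,0) it gives 1, but h = 0 — eliminated.
(4): at (0,0,0,0) it gives 1, but h = 0 — eliminated.
That leaves (1). Evaluating it on every row reproduces the table of h exactly.

1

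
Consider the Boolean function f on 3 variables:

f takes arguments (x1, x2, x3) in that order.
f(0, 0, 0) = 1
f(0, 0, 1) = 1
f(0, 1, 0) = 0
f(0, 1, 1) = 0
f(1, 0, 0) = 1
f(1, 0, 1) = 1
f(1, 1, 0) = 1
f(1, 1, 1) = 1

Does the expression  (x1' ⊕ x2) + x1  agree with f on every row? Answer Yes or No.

Yes

Test each input against both f and the formula:
  x1=0, x2=0, x3=0: formula gives 1, f = 1 ✓
  x1=0, x2=0, x3=1: formula gives 1, f = 1 ✓
  x1=0, x2=1, x3=0: formula gives 0, f = 0 ✓
  x1=0, x2=1, x3=1: formula gives 0, f = 0 ✓
  x1=1, x2=0, x3=0: formula gives 1, f = 1 ✓
  … (the remaining 3 rows also agree.)
Every row agrees, so the formula is equivalent.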